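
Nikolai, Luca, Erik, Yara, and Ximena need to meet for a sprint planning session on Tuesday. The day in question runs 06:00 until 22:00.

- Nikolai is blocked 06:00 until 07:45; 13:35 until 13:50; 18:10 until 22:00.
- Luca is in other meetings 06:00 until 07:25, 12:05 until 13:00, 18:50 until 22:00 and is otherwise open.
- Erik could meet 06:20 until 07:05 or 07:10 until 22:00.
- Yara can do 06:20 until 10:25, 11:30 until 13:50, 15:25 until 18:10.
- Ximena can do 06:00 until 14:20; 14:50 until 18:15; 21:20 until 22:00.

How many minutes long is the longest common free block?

165

Nikolai free: 07:45-13:35, 13:50-18:10 (invert busy blocks within the working day).
Luca free: 07:25-12:05, 13:00-18:50 (invert busy blocks within the working day).
Erik free: 06:20-07:05, 07:10-22:00.
Yara free: 06:20-10:25, 11:30-13:50, 15:25-18:10.
Ximena free: 06:00-14:20, 14:50-18:15, 21:20-22:00.
Nikolai ∩ Luca: 07:45-12:05, 13:00-13:35, 13:50-18:10.
Nikolai ∩ Luca ∩ Erik: 07:45-12:05, 13:00-13:35, 13:50-18:10.
Nikolai ∩ Luca ∩ Erik ∩ Yara: 07:45-10:25, 11:30-12:05, 13:00-13:35, 15:25-18:10.
Nikolai ∩ Luca ∩ Erik ∩ Yara ∩ Ximena: 07:45-10:25, 11:30-12:05, 13:00-13:35, 15:25-18:10.
The longest is 15:25-18:10 at 165 minutes.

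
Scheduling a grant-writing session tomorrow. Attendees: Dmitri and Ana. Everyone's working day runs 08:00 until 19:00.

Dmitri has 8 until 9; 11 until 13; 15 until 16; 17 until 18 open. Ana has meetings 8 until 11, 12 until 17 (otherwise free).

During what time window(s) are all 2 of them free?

11:00-12:00, 17:00-18:00

Dmitri free: 08:00-09:00, 11:00-13:00, 15:00-16:00, 17:00-18:00.
Ana free: 11:00-12:00, 17:00-19:00 (invert busy blocks within the working day).
Dmitri ∩ Ana: 11:00-12:00, 17:00-18:00.
So the common availability across everyone is 11:00-12:00, 17:00-18:00.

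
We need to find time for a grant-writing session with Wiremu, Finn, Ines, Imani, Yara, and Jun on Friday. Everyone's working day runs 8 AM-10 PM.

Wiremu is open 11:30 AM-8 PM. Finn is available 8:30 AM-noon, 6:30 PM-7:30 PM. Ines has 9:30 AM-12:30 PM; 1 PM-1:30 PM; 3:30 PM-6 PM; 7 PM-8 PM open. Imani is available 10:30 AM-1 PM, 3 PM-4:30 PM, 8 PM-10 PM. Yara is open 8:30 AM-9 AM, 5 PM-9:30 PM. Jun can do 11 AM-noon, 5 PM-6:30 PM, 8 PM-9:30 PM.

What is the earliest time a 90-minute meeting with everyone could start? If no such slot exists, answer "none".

Wiremu ∩ Finn: 11:30-12:00, 18:30-19:30.
Wiremu ∩ Finn ∩ Ines: 11:30-12:00, 19:00-19:30.
Wiremu ∩ Finn ∩ Ines ∩ Imani: 11:30-12:00.
Wiremu ∩ Finn ∩ Ines ∩ Imani ∩ Yara: ∅.
Wiremu ∩ Finn ∩ Ines ∩ Imani ∩ Yara ∩ Jun: ∅.
There is no time when everyone is free.
No common window is at least 90 minutes long.

none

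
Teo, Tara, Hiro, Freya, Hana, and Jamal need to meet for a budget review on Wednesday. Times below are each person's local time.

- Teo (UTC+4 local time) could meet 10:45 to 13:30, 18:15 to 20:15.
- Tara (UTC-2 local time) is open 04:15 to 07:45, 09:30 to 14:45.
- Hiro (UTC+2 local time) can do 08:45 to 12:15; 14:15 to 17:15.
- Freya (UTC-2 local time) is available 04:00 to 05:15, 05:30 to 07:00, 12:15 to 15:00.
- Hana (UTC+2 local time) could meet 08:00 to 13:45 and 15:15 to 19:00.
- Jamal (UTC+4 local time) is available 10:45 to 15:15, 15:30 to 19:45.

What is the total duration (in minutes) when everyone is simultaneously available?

Teo in UTC: 06:45-09:30, 14:15-16:15 (subtract 4h to convert from UTC+4).
Tara in UTC: 06:15-09:45, 11:30-16:45 (add 2h to convert from UTC-2).
Hiro in UTC: 06:45-10:15, 12:15-15:15 (subtract 2h to convert from UTC+2).
Freya in UTC: 06:00-07:15, 07:30-09:00, 14:15-17:00 (add 2h to convert from UTC-2).
Hana in UTC: 06:00-11:45, 13:15-17:00 (subtract 2h to convert from UTC+2).
Jamal in UTC: 06:45-11:15, 11:30-15:45 (subtract 4h to convert from UTC+4).
Teo ∩ Tara: 06:45-09:30, 14:15-16:15.
Teo ∩ Tara ∩ Hiro: 06:45-09:30, 14:15-15:15.
Teo ∩ Tara ∩ Hiro ∩ Freya: 06:45-07:15, 07:30-09:00, 14:15-15:15.
Teo ∩ Tara ∩ Hiro ∩ Freya ∩ Hana: 06:45-07:15, 07:30-09:00, 14:15-15:15.
Teo ∩ Tara ∩ Hiro ∩ Freya ∩ Hana ∩ Jamal: 06:45-07:15, 07:30-09:00, 14:15-15:15.
Summing the common windows: 30 + 90 + 60 = 180 minutes.

180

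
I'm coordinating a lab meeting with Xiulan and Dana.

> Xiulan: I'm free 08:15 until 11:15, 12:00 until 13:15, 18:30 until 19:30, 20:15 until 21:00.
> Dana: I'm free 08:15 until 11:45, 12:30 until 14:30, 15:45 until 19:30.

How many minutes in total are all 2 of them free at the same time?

Xiulan ∩ Dana: 08:15-11:15, 12:30-13:15, 18:30-19:30.
Summing the common windows: 180 + 45 + 60 = 285 minutes.

285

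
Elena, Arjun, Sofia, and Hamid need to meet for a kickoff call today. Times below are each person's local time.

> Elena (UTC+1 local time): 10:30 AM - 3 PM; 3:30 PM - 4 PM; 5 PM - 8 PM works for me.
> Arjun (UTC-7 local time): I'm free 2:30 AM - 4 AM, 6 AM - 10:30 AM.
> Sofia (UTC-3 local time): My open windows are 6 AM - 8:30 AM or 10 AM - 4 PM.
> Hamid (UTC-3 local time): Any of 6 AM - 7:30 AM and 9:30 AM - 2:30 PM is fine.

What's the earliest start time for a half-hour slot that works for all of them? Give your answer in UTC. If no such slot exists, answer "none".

09:30

Elena in UTC: 09:30-14:00, 14:30-15:00, 16:00-19:00 (subtract 1h to convert from UTC+1).
Arjun in UTC: 09:30-11:00, 13:00-17:30 (add 7h to convert from UTC-7).
Sofia in UTC: 09:00-11:30, 13:00-19:00 (add 3h to convert from UTC-3).
Hamid in UTC: 09:00-10:30, 12:30-17:30 (add 3h to convert from UTC-3).
Elena ∩ Arjun: 09:30-11:00, 13:00-14:00, 14:30-15:00, 16:00-17:30.
Elena ∩ Arjun ∩ Sofia: 09:30-11:00, 13:00-14:00, 14:30-15:00, 16:00-17:30.
Elena ∩ Arjun ∩ Sofia ∩ Hamid: 09:30-10:30, 13:00-14:00, 14:30-15:00, 16:00-17:30.
Those are the intersection windows.
The first common window of at least 30 minutes is 09:30-10:30, so the earliest start is 09:30.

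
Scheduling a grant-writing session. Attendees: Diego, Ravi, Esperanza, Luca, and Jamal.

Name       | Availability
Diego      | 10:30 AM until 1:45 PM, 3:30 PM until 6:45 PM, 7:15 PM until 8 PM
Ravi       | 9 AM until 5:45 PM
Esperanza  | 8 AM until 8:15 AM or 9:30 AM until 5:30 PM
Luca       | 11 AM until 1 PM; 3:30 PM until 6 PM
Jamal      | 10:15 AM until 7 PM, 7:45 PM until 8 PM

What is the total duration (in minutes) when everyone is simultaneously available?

240

Diego ∩ Ravi: 10:30-13:45, 15:30-17:45.
Diego ∩ Ravi ∩ Esperanza: 10:30-13:45, 15:30-17:30.
Diego ∩ Ravi ∩ Esperanza ∩ Luca: 11:00-13:00, 15:30-17:30.
Diego ∩ Ravi ∩ Esperanza ∩ Luca ∩ Jamal: 11:00-13:00, 15:30-17:30.
Those are the intersection windows.
Summing the common windows: 120 + 120 = 240 minutes.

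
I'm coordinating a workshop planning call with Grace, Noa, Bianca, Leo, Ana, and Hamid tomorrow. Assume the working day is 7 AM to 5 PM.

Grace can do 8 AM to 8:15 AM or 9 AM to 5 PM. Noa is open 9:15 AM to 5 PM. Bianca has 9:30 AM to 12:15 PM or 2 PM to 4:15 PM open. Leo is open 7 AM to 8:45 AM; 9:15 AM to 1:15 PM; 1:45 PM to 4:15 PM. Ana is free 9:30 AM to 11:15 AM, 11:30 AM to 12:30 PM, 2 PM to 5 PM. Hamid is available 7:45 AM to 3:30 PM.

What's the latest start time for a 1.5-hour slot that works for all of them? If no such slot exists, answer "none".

Grace ∩ Noa: 09:15-17:00.
Grace ∩ Noa ∩ Bianca: 09:30-12:15, 14:00-16:15.
Grace ∩ Noa ∩ Bianca ∩ Leo: 09:30-12:15, 14:00-16:15.
Grace ∩ Noa ∩ Bianca ∩ Leo ∩ Ana: 09:30-11:15, 11:30-12:15, 14:00-16:15.
Grace ∩ Noa ∩ Bianca ∩ Leo ∩ Ana ∩ Hamid: 09:30-11:15, 11:30-12:15, 14:00-15:30.
So the common availability across everyone is 09:30-11:15, 11:30-12:15, 14:00-15:30.
The last common window of at least 90 minutes is 14:00-15:30; a 90-minute meeting can start as late as 14:00 and still end by 15:30.

14:00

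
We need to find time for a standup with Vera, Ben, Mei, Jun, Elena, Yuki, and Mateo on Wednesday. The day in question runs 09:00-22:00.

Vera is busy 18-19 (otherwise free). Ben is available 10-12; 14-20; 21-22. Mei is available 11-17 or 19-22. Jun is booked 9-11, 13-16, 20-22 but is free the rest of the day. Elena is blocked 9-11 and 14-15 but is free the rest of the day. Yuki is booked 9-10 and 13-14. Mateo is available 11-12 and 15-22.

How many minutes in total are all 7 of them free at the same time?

180

Vera free: 09:00-18:00, 19:00-22:00 (invert busy blocks within the working day).
Ben free: 10:00-12:00, 14:00-20:00, 21:00-22:00.
Mei free: 11:00-17:00, 19:00-22:00.
Jun free: 11:00-13:00, 16:00-20:00 (invert busy blocks within the working day).
Elena free: 11:00-14:00, 15:00-22:00 (invert busy blocks within the working day).
Yuki free: 10:00-13:00, 14:00-22:00 (invert busy blocks within the working day).
Mateo free: 11:00-12:00, 15:00-22:00.
Vera ∩ Ben: 10:00-12:00, 14:00-18:00, 19:00-20:00, 21:00-22:00.
Vera ∩ Ben ∩ Mei: 11:00-12:00, 14:00-17:00, 19:00-20:00, 21:00-22:00.
Vera ∩ Ben ∩ Mei ∩ Jun: 11:00-12:00, 16:00-17:00, 19:00-20:00.
Vera ∩ Ben ∩ Mei ∩ Jun ∩ Elena: 11:00-12:00, 16:00-17:00, 19:00-20:00.
Vera ∩ Ben ∩ Mei ∩ Jun ∩ Elena ∩ Yuki: 11:00-12:00, 16:00-17:00, 19:00-20:00.
Vera ∩ Ben ∩ Mei ∩ Jun ∩ Elena ∩ Yuki ∩ Mateo: 11:00-12:00, 16:00-17:00, 19:00-20:00.
Summing the common windows: 60 + 60 + 60 = 180 minutes.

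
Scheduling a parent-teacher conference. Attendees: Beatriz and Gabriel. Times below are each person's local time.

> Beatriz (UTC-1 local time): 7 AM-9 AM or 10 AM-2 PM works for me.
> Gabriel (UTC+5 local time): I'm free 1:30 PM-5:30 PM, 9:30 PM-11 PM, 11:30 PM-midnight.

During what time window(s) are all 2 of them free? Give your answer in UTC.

08:30-10:00, 11:00-12:30

Beatriz in UTC: 08:00-10:00, 11:00-15:00 (add 1h to convert from UTC-1).
Gabriel in UTC: 08:30-12:30, 16:30-18:00, 18:30-19:00 (subtract 5h to convert from UTC+5).
Beatriz ∩ Gabriel: 08:30-10:00, 11:00-12:30.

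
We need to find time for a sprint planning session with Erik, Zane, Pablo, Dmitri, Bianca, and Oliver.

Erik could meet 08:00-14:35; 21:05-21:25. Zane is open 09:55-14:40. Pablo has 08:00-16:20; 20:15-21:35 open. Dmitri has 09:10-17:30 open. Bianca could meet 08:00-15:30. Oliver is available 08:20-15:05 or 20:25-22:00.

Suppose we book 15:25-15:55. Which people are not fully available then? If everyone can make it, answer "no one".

Erik: not fully free for 15:25-15:55. Zane: not fully free for 15:25-15:55. Pablo: free for 15:25-15:55. Dmitri: free for 15:25-15:55. Bianca: not fully free for 15:25-15:55. Oliver: not fully free for 15:25-15:55.

Bianca, Erik, Oliver, Zane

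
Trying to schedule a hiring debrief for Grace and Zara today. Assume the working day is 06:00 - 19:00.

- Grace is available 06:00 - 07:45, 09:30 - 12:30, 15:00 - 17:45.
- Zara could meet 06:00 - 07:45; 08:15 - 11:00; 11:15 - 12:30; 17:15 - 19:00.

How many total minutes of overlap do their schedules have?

300

Grace ∩ Zara: 06:00-07:45, 09:30-11:00, 11:15-12:30, 17:15-17:45.
Summing the common windows: 105 + 90 + 75 + 30 = 300 minutes.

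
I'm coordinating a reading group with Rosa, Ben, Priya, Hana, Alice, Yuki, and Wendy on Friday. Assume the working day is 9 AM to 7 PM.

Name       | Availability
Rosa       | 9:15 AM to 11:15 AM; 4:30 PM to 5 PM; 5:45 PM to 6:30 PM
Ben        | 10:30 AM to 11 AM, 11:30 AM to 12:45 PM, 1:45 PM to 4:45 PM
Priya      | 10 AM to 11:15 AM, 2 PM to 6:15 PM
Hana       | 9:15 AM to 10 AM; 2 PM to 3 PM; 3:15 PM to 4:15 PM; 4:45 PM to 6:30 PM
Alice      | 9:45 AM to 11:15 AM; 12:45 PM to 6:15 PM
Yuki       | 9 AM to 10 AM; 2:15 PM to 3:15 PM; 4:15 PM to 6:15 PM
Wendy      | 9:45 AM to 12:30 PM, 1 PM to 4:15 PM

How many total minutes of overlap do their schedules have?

0

Rosa ∩ Ben: 10:30-11:00, 16:30-16:45.
Rosa ∩ Ben ∩ Priya: 10:30-11:00, 16:30-16:45.
Rosa ∩ Ben ∩ Priya ∩ Hana: ∅.
Rosa ∩ Ben ∩ Priya ∩ Hana ∩ Alice: ∅.
Rosa ∩ Ben ∩ Priya ∩ Hana ∩ Alice ∩ Yuki: ∅.
Rosa ∩ Ben ∩ Priya ∩ Hana ∩ Alice ∩ Yuki ∩ Wendy: ∅.
There is no time when everyone is free.
There is no common window, so the total is 0 minutes.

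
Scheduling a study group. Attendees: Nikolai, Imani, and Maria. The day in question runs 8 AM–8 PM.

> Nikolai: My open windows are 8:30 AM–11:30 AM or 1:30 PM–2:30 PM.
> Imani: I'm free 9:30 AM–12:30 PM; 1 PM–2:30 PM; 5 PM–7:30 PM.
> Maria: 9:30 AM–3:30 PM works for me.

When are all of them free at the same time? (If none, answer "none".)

09:30-11:30, 13:30-14:30

Nikolai ∩ Imani: 09:30-11:30, 13:30-14:30.
Nikolai ∩ Imani ∩ Maria: 09:30-11:30, 13:30-14:30.
So the common availability across everyone is 09:30-11:30, 13:30-14:30.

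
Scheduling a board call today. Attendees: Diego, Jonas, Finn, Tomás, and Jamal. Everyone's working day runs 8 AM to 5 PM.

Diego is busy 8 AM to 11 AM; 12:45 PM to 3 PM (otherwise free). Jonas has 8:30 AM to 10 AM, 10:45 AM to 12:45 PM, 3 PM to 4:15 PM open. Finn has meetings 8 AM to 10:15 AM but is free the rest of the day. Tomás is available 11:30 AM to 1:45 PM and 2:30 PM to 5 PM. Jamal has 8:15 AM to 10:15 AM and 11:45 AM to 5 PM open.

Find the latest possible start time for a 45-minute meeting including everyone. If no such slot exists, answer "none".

Diego free: 11:00-12:45, 15:00-17:00 (invert busy blocks within the working day).
Jonas free: 08:30-10:00, 10:45-12:45, 15:00-16:15.
Finn free: 10:15-17:00 (invert busy blocks within the working day).
Tomás free: 11:30-13:45, 14:30-17:00.
Jamal free: 08:15-10:15, 11:45-17:00.
Diego ∩ Jonas: 11:00-12:45, 15:00-16:15.
Diego ∩ Jonas ∩ Finn: 11:00-12:45, 15:00-16:15.
Diego ∩ Jonas ∩ Finn ∩ Tomás: 11:30-12:45, 15:00-16:15.
Diego ∩ Jonas ∩ Finn ∩ Tomás ∩ Jamal: 11:45-12:45, 15:00-16:15.
The last common window of at least 45 minutes is 15:00-16:15; a 45-minute meeting can start as late as 15:30 and still end by 16:15.

15:30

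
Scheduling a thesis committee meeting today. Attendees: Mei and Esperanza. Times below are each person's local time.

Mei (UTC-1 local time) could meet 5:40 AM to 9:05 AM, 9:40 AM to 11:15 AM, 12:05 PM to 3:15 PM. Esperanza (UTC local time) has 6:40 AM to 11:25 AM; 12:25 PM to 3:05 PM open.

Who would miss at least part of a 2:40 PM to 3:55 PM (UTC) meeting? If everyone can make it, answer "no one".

Esperanza

Mei in UTC: 06:40-10:05, 10:40-12:15, 13:05-16:15 (add 1h to convert from UTC-1).
Esperanza in UTC: 06:40-11:25, 12:25-15:05.
Mei: free for 14:40-15:55. Esperanza: not fully free for 14:40-15:55.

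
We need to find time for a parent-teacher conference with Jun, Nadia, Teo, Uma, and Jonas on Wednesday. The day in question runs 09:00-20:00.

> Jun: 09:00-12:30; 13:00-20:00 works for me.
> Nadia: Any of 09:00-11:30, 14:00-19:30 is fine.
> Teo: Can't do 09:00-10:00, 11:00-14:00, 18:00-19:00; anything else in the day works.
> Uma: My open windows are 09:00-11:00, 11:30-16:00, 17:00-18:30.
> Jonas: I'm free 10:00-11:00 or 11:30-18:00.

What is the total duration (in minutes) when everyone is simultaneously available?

240

Jun free: 09:00-12:30, 13:00-20:00.
Nadia free: 09:00-11:30, 14:00-19:30.
Teo free: 10:00-11:00, 14:00-18:00, 19:00-20:00 (invert busy blocks within the working day).
Uma free: 09:00-11:00, 11:30-16:00, 17:00-18:30.
Jonas free: 10:00-11:00, 11:30-18:00.
Jun ∩ Nadia: 09:00-11:30, 14:00-19:30.
Jun ∩ Nadia ∩ Teo: 10:00-11:00, 14:00-18:00, 19:00-19:30.
Jun ∩ Nadia ∩ Teo ∩ Uma: 10:00-11:00, 14:00-16:00, 17:00-18:00.
Jun ∩ Nadia ∩ Teo ∩ Uma ∩ Jonas: 10:00-11:00, 14:00-16:00, 17:00-18:00.
Summing the common windows: 60 + 120 + 60 = 240 minutes.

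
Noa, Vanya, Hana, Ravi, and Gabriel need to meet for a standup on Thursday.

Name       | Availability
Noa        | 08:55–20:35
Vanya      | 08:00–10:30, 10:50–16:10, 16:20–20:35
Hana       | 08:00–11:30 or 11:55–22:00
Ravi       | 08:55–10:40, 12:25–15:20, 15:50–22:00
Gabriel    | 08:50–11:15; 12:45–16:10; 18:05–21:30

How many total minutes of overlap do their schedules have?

420

Noa ∩ Vanya: 08:55-10:30, 10:50-16:10, 16:20-20:35.
Noa ∩ Vanya ∩ Hana: 08:55-10:30, 10:50-11:30, 11:55-16:10, 16:20-20:35.
Noa ∩ Vanya ∩ Hana ∩ Ravi: 08:55-10:30, 12:25-15:20, 15:50-16:10, 16:20-20:35.
Noa ∩ Vanya ∩ Hana ∩ Ravi ∩ Gabriel: 08:55-10:30, 12:45-15:20, 15:50-16:10, 18:05-20:35.
Those are the intersection windows.
Summing the common windows: 95 + 155 + 20 + 150 = 420 minutes.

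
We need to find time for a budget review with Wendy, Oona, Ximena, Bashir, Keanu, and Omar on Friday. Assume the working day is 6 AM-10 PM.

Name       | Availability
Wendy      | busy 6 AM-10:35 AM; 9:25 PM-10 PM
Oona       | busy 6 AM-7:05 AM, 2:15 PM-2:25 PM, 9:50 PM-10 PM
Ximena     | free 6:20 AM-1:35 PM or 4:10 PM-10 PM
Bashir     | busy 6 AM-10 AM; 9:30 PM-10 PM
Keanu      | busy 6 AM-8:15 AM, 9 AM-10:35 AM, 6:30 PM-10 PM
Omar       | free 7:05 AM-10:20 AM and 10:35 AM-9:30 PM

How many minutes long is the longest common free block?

Wendy free: 10:35-21:25 (invert busy blocks within the working day).
Oona free: 07:05-14:15, 14:25-21:50 (invert busy blocks within the working day).
Ximena free: 06:20-13:35, 16:10-22:00.
Bashir free: 10:00-21:30 (invert busy blocks within the working day).
Keanu free: 08:15-09:00, 10:35-18:30 (invert busy blocks within the working day).
Omar free: 07:05-10:20, 10:35-21:30.
Wendy ∩ Oona: 10:35-14:15, 14:25-21:25.
Wendy ∩ Oona ∩ Ximena: 10:35-13:35, 16:10-21:25.
Wendy ∩ Oona ∩ Ximena ∩ Bashir: 10:35-13:35, 16:10-21:25.
Wendy ∩ Oona ∩ Ximena ∩ Bashir ∩ Keanu: 10:35-13:35, 16:10-18:30.
Wendy ∩ Oona ∩ Ximena ∩ Bashir ∩ Keanu ∩ Omar: 10:35-13:35, 16:10-18:30.
So the common availability across everyone is 10:35-13:35, 16:10-18:30.
The longest is 10:35-13:35 at 180 minutes.

180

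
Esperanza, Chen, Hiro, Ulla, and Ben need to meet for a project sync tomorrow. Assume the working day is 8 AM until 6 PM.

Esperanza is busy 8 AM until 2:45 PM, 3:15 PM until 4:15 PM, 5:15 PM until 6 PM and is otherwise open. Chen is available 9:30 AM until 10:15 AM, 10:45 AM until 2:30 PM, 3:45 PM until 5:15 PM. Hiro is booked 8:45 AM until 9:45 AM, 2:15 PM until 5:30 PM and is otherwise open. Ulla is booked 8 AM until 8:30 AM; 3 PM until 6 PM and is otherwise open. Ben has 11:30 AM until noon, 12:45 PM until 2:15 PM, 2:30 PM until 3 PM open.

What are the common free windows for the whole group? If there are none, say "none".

Esperanza free: 14:45-15:15, 16:15-17:15 (invert busy blocks within the working day).
Chen free: 09:30-10:15, 10:45-14:30, 15:45-17:15.
Hiro free: 08:00-08:45, 09:45-14:15, 17:30-18:00 (invert busy blocks within the working day).
Ulla free: 08:30-15:00 (invert busy blocks within the working day).
Ben free: 11:30-12:00, 12:45-14:15, 14:30-15:00.
Esperanza ∩ Chen: 16:15-17:15.
Esperanza ∩ Chen ∩ Hiro: ∅.
Esperanza ∩ Chen ∩ Hiro ∩ Ulla: ∅.
Esperanza ∩ Chen ∩ Hiro ∩ Ulla ∩ Ben: ∅.
There is no time when everyone is free.

none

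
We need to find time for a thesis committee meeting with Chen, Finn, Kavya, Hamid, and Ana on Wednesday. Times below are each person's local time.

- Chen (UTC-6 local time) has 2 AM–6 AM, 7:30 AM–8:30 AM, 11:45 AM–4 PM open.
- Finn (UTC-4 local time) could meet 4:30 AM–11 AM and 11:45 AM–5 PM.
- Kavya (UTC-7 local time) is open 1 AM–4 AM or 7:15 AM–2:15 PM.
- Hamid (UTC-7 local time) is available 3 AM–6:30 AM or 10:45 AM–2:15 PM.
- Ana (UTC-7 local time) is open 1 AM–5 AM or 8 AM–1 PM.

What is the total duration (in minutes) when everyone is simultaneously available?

Chen in UTC: 08:00-12:00, 13:30-14:30, 17:45-22:00 (add 6h to convert from UTC-6).
Finn in UTC: 08:30-15:00, 15:45-21:00 (add 4h to convert from UTC-4).
Kavya in UTC: 08:00-11:00, 14:15-21:15 (add 7h to convert from UTC-7).
Hamid in UTC: 10:00-13:30, 17:45-21:15 (add 7h to convert from UTC-7).
Ana in UTC: 08:00-12:00, 15:00-20:00 (add 7h to convert from UTC-7).
Chen ∩ Finn: 08:30-12:00, 13:30-14:30, 17:45-21:00.
Chen ∩ Finn ∩ Kavya: 08:30-11:00, 14:15-14:30, 17:45-21:00.
Chen ∩ Finn ∩ Kavya ∩ Hamid: 10:00-11:00, 17:45-21:00.
Chen ∩ Finn ∩ Kavya ∩ Hamid ∩ Ana: 10:00-11:00, 17:45-20:00.
Summing the common windows: 60 + 135 = 195 minutes.

195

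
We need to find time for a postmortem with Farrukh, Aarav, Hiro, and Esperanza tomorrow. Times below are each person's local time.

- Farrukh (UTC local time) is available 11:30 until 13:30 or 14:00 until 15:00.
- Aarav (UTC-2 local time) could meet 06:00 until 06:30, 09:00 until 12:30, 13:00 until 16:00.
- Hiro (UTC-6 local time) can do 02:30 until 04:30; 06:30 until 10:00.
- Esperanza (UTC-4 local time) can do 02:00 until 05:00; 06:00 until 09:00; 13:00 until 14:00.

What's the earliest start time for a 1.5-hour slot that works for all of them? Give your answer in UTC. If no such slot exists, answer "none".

none

Farrukh in UTC: 11:30-13:30, 14:00-15:00.
Aarav in UTC: 08:00-08:30, 11:00-14:30, 15:00-18:00 (add 2h to convert from UTC-2).
Hiro in UTC: 08:30-10:30, 12:30-16:00 (add 6h to convert from UTC-6).
Esperanza in UTC: 06:00-09:00, 10:00-13:00, 17:00-18:00 (add 4h to convert from UTC-4).
Farrukh ∩ Aarav: 11:30-13:30, 14:00-14:30.
Farrukh ∩ Aarav ∩ Hiro: 12:30-13:30, 14:00-14:30.
Farrukh ∩ Aarav ∩ Hiro ∩ Esperanza: 12:30-13:00.
Those are the intersection windows.
No common window is at least 90 minutes long.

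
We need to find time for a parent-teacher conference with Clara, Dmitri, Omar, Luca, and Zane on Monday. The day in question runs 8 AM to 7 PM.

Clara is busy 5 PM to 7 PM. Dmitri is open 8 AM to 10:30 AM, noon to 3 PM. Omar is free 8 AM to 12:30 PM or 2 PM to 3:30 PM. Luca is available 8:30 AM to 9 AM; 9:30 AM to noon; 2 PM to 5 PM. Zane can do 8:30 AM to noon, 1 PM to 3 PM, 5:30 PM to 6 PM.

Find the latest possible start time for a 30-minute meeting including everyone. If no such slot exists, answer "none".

14:30

Clara free: 08:00-17:00 (invert busy blocks within the working day).
Dmitri free: 08:00-10:30, 12:00-15:00.
Omar free: 08:00-12:30, 14:00-15:30.
Luca free: 08:30-09:00, 09:30-12:00, 14:00-17:00.
Zane free: 08:30-12:00, 13:00-15:00, 17:30-18:00.
Clara ∩ Dmitri: 08:00-10:30, 12:00-15:00.
Clara ∩ Dmitri ∩ Omar: 08:00-10:30, 12:00-12:30, 14:00-15:00.
Clara ∩ Dmitri ∩ Omar ∩ Luca: 08:30-09:00, 09:30-10:30, 14:00-15:00.
Clara ∩ Dmitri ∩ Omar ∩ Luca ∩ Zane: 08:30-09:00, 09:30-10:30, 14:00-15:00.
The last common window of at least 30 minutes is 14:00-15:00; a 30-minute meeting can start as late as 14:30 and still end by 15:00.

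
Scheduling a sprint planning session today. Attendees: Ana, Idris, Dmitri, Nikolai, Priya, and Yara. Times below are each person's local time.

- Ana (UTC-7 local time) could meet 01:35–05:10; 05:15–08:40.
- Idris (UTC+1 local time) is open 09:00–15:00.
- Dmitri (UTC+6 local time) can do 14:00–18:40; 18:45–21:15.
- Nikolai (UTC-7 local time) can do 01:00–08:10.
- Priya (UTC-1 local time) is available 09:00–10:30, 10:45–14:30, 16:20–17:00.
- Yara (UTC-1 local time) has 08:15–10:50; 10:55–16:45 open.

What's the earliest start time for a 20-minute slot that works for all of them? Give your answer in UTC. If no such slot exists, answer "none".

Ana in UTC: 08:35-12:10, 12:15-15:40 (add 7h to convert from UTC-7).
Idris in UTC: 08:00-14:00 (subtract 1h to convert from UTC+1).
Dmitri in UTC: 08:00-12:40, 12:45-15:15 (subtract 6h to convert from UTC+6).
Nikolai in UTC: 08:00-15:10 (add 7h to convert from UTC-7).
Priya in UTC: 10:00-11:30, 11:45-15:30, 17:20-18:00 (add 1h to convert from UTC-1).
Yara in UTC: 09:15-11:50, 11:55-17:45 (add 1h to convert from UTC-1).
Ana ∩ Idris: 08:35-12:10, 12:15-14:00.
Ana ∩ Idris ∩ Dmitri: 08:35-12:10, 12:15-12:40, 12:45-14:00.
Ana ∩ Idris ∩ Dmitri ∩ Nikolai: 08:35-12:10, 12:15-12:40, 12:45-14:00.
Ana ∩ Idris ∩ Dmitri ∩ Nikolai ∩ Priya: 10:00-11:30, 11:45-12:10, 12:15-12:40, 12:45-14:00.
Ana ∩ Idris ∩ Dmitri ∩ Nikolai ∩ Priya ∩ Yara: 10:00-11:30, 11:45-11:50, 11:55-12:10, 12:15-12:40, 12:45-14:00.
The first common window of at least 20 minutes is 10:00-11:30, so the earliest start is 10:00.

10:00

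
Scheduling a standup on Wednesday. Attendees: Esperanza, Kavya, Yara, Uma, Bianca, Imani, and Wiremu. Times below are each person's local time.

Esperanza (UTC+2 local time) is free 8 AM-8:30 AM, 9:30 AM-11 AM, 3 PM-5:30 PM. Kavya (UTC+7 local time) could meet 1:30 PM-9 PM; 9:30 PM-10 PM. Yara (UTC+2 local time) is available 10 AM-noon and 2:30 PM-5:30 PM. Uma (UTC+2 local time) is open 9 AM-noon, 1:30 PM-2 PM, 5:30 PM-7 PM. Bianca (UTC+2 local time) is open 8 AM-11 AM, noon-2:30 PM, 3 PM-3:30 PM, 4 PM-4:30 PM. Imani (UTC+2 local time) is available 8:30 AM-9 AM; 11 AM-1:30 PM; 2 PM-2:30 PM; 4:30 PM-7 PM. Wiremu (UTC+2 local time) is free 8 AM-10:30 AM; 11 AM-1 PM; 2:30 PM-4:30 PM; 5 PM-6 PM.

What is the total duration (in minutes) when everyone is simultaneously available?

Esperanza in UTC: 06:00-06:30, 07:30-09:00, 13:00-15:30 (subtract 2h to convert from UTC+2).
Kavya in UTC: 06:30-14:00, 14:30-15:00 (subtract 7h to convert from UTC+7).
Yara in UTC: 08:00-10:00, 12:30-15:30 (subtract 2h to convert from UTC+2).
Uma in UTC: 07:00-10:00, 11:30-12:00, 15:30-17:00 (subtract 2h to convert from UTC+2).
Bianca in UTC: 06:00-09:00, 10:00-12:30, 13:00-13:30, 14:00-14:30 (subtract 2h to convert from UTC+2).
Imani in UTC: 06:30-07:00, 09:00-11:30, 12:00-12:30, 14:30-17:00 (subtract 2h to convert from UTC+2).
Wiremu in UTC: 06:00-08:30, 09:00-11:00, 12:30-14:30, 15:00-16:00 (subtract 2h to convert from UTC+2).
Esperanza ∩ Kavya: 07:30-09:00, 13:00-14:00, 14:30-15:00.
Esperanza ∩ Kavya ∩ Yara: 08:00-09:00, 13:00-14:00, 14:30-15:00.
Esperanza ∩ Kavya ∩ Yara ∩ Uma: 08:00-09:00.
Esperanza ∩ Kavya ∩ Yara ∩ Uma ∩ Bianca: 08:00-09:00.
Esperanza ∩ Kavya ∩ Yara ∩ Uma ∩ Bianca ∩ Imani: ∅.
Esperanza ∩ Kavya ∩ Yara ∩ Uma ∩ Bianca ∩ Imani ∩ Wiremu: ∅.
There is no time when everyone is free.
There is no common window, so the total is 0 minutes.

0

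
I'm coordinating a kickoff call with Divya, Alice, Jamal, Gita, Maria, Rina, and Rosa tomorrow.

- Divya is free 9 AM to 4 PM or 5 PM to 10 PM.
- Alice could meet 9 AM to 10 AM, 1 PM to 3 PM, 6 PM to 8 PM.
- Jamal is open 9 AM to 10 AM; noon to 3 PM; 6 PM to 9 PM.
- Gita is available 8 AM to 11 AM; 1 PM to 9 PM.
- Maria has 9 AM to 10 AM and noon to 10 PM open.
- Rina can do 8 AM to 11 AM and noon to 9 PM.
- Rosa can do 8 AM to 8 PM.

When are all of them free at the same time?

09:00-10:00, 13:00-15:00, 18:00-20:00

Divya ∩ Alice: 09:00-10:00, 13:00-15:00, 18:00-20:00.
Divya ∩ Alice ∩ Jamal: 09:00-10:00, 13:00-15:00, 18:00-20:00.
Divya ∩ Alice ∩ Jamal ∩ Gita: 09:00-10:00, 13:00-15:00, 18:00-20:00.
Divya ∩ Alice ∩ Jamal ∩ Gita ∩ Maria: 09:00-10:00, 13:00-15:00, 18:00-20:00.
Divya ∩ Alice ∩ Jamal ∩ Gita ∩ Maria ∩ Rina: 09:00-10:00, 13:00-15:00, 18:00-20:00.
Divya ∩ Alice ∩ Jamal ∩ Gita ∩ Maria ∩ Rina ∩ Rosa: 09:00-10:00, 13:00-15:00, 18:00-20:00.
Those are the intersection windows.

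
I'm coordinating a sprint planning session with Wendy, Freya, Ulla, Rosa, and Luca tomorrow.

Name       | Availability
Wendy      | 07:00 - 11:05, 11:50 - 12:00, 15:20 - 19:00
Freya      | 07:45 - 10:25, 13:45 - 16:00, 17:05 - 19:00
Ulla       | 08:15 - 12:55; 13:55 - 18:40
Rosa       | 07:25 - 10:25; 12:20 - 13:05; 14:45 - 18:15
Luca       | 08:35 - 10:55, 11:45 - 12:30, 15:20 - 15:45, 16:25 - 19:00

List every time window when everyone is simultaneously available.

08:35-10:25, 15:20-15:45, 17:05-18:15

Wendy ∩ Freya: 07:45-10:25, 15:20-16:00, 17:05-19:00.
Wendy ∩ Freya ∩ Ulla: 08:15-10:25, 15:20-16:00, 17:05-18:40.
Wendy ∩ Freya ∩ Ulla ∩ Rosa: 08:15-10:25, 15:20-16:00, 17:05-18:15.
Wendy ∩ Freya ∩ Ulla ∩ Rosa ∩ Luca: 08:35-10:25, 15:20-15:45, 17:05-18:15.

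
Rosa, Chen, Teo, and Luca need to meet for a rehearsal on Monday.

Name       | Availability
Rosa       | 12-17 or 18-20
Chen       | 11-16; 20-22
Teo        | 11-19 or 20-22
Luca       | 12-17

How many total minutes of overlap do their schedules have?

Rosa ∩ Chen: 12:00-16:00.
Rosa ∩ Chen ∩ Teo: 12:00-16:00.
Rosa ∩ Chen ∩ Teo ∩ Luca: 12:00-16:00.
That's a single block of 240 minutes.

240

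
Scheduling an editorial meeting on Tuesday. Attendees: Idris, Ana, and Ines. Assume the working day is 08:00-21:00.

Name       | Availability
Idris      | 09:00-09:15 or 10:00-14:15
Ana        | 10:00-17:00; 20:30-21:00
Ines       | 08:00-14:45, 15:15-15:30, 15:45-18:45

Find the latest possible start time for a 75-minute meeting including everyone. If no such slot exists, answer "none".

13:00

Idris ∩ Ana: 10:00-14:15.
Idris ∩ Ana ∩ Ines: 10:00-14:15.
So the common availability across everyone is 10:00-14:15.
The last common window of at least 75 minutes is 10:00-14:15; a 75-minute meeting can start as late as 13:00 and still end by 14:15.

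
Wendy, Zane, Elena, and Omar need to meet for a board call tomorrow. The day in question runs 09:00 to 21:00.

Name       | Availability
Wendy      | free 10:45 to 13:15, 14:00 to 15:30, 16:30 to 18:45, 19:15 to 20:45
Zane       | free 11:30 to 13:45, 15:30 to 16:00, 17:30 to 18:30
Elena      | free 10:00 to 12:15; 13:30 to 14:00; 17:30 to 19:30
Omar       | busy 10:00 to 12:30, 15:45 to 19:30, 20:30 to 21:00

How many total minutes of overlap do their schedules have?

0

Wendy free: 10:45-13:15, 14:00-15:30, 16:30-18:45, 19:15-20:45.
Zane free: 11:30-13:45, 15:30-16:00, 17:30-18:30.
Elena free: 10:00-12:15, 13:30-14:00, 17:30-19:30.
Omar free: 09:00-10:00, 12:30-15:45, 19:30-20:30 (invert busy blocks within the working day).
Wendy ∩ Zane: 11:30-13:15, 17:30-18:30.
Wendy ∩ Zane ∩ Elena: 11:30-12:15, 17:30-18:30.
Wendy ∩ Zane ∩ Elena ∩ Omar: ∅.
There is no time when everyone is free.
There is no common window, so the total is 0 minutes.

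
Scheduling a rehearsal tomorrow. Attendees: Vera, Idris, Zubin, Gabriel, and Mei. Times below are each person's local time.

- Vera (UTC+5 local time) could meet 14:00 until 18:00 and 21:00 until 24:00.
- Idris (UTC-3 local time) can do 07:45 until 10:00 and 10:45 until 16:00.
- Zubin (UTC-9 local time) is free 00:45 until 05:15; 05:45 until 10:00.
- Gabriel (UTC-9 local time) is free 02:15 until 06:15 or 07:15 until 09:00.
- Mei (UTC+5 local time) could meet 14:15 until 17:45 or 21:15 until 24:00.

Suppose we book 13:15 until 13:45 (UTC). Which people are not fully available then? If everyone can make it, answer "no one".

Idris, Mei, Vera

Vera in UTC: 09:00-13:00, 16:00-19:00 (subtract 5h to convert from UTC+5).
Idris in UTC: 10:45-13:00, 13:45-19:00 (add 3h to convert from UTC-3).
Zubin in UTC: 09:45-14:15, 14:45-19:00 (add 9h to convert from UTC-9).
Gabriel in UTC: 11:15-15:15, 16:15-18:00 (add 9h to convert from UTC-9).
Mei in UTC: 09:15-12:45, 16:15-19:00 (subtract 5h to convert from UTC+5).
Vera: not fully free for 13:15-13:45. Idris: not fully free for 13:15-13:45. Zubin: free for 13:15-13:45. Gabriel: free for 13:15-13:45. Mei: not fully free for 13:15-13:45.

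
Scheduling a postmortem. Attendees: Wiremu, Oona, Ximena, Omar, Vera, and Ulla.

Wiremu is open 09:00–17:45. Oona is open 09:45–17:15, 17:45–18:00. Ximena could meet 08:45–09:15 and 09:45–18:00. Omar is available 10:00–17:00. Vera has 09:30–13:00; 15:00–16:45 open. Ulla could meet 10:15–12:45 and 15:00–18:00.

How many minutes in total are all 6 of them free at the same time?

255

Wiremu ∩ Oona: 09:45-17:15.
Wiremu ∩ Oona ∩ Ximena: 09:45-17:15.
Wiremu ∩ Oona ∩ Ximena ∩ Omar: 10:00-17:00.
Wiremu ∩ Oona ∩ Ximena ∩ Omar ∩ Vera: 10:00-13:00, 15:00-16:45.
Wiremu ∩ Oona ∩ Ximena ∩ Omar ∩ Vera ∩ Ulla: 10:15-12:45, 15:00-16:45.
Those are the intersection windows.
Summing the common windows: 150 + 105 = 255 minutes.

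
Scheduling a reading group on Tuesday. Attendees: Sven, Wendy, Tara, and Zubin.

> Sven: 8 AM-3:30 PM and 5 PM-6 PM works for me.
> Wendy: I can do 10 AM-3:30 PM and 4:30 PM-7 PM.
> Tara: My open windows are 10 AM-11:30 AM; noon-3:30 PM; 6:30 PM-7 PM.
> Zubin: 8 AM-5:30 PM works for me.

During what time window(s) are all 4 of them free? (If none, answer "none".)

10:00-11:30, 12:00-15:30

Sven ∩ Wendy: 10:00-15:30, 17:00-18:00.
Sven ∩ Wendy ∩ Tara: 10:00-11:30, 12:00-15:30.
Sven ∩ Wendy ∩ Tara ∩ Zubin: 10:00-11:30, 12:00-15:30.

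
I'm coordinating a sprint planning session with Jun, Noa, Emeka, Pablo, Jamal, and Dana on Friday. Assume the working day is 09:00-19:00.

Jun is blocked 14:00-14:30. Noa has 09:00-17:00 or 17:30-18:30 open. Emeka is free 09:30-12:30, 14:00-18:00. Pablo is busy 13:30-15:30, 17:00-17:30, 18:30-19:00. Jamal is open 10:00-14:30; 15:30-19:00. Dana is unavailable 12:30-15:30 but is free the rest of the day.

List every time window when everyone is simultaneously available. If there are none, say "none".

Jun free: 09:00-14:00, 14:30-19:00 (invert busy blocks within the working day).
Noa free: 09:00-17:00, 17:30-18:30.
Emeka free: 09:30-12:30, 14:00-18:00.
Pablo free: 09:00-13:30, 15:30-17:00, 17:30-18:30 (invert busy blocks within the working day).
Jamal free: 10:00-14:30, 15:30-19:00.
Dana free: 09:00-12:30, 15:30-19:00 (invert busy blocks within the working day).
Jun ∩ Noa: 09:00-14:00, 14:30-17:00, 17:30-18:30.
Jun ∩ Noa ∩ Emeka: 09:30-12:30, 14:30-17:00, 17:30-18:00.
Jun ∩ Noa ∩ Emeka ∩ Pablo: 09:30-12:30, 15:30-17:00, 17:30-18:00.
Jun ∩ Noa ∩ Emeka ∩ Pablo ∩ Jamal: 10:00-12:30, 15:30-17:00, 17:30-18:00.
Jun ∩ Noa ∩ Emeka ∩ Pablo ∩ Jamal ∩ Dana: 10:00-12:30, 15:30-17:00, 17:30-18:00.

10:00-12:30, 15:30-17:00, 17:30-18:00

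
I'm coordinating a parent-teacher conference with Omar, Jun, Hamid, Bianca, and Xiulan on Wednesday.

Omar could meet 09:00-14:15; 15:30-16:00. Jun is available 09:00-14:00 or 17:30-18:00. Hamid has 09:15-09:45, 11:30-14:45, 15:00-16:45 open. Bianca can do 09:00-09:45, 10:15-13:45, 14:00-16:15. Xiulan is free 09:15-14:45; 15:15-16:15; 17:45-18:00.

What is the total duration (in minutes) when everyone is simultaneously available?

165

Omar ∩ Jun: 09:00-14:00.
Omar ∩ Jun ∩ Hamid: 09:15-09:45, 11:30-14:00.
Omar ∩ Jun ∩ Hamid ∩ Bianca: 09:15-09:45, 11:30-13:45.
Omar ∩ Jun ∩ Hamid ∩ Bianca ∩ Xiulan: 09:15-09:45, 11:30-13:45.
Those are the intersection windows.
Summing the common windows: 30 + 135 = 165 minutes.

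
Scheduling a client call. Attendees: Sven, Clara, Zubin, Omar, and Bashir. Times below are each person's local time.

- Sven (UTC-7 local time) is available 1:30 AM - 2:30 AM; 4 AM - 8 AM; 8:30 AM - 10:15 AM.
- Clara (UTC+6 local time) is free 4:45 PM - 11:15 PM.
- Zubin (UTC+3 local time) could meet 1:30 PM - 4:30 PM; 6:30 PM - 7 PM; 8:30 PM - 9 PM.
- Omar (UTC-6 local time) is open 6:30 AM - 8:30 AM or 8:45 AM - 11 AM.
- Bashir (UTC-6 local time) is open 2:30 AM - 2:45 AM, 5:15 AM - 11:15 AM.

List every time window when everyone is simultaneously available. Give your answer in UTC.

Sven in UTC: 08:30-09:30, 11:00-15:00, 15:30-17:15 (add 7h to convert from UTC-7).
Clara in UTC: 10:45-17:15 (subtract 6h to convert from UTC+6).
Zubin in UTC: 10:30-13:30, 15:30-16:00, 17:30-18:00 (subtract 3h to convert from UTC+3).
Omar in UTC: 12:30-14:30, 14:45-17:00 (add 6h to convert from UTC-6).
Bashir in UTC: 08:30-08:45, 11:15-17:15 (add 6h to convert from UTC-6).
Sven ∩ Clara: 11:00-15:00, 15:30-17:15.
Sven ∩ Clara ∩ Zubin: 11:00-13:30, 15:30-16:00.
Sven ∩ Clara ∩ Zubin ∩ Omar: 12:30-13:30, 15:30-16:00.
Sven ∩ Clara ∩ Zubin ∩ Omar ∩ Bashir: 12:30-13:30, 15:30-16:00.

12:30-13:30, 15:30-16:00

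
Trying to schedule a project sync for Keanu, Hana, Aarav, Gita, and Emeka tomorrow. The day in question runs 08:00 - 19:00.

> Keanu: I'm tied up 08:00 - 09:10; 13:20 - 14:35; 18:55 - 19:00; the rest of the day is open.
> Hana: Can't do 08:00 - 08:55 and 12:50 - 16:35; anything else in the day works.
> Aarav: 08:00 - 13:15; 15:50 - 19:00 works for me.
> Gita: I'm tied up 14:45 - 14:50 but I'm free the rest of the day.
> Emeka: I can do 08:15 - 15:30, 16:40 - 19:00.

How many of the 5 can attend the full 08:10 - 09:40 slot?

Keanu free: 09:10-13:20, 14:35-18:55 (invert busy blocks within the working day).
Hana free: 08:55-12:50, 16:35-19:00 (invert busy blocks within the working day).
Aarav free: 08:00-13:15, 15:50-19:00.
Gita free: 08:00-14:45, 14:50-19:00 (invert busy blocks within the working day).
Emeka free: 08:15-15:30, 16:40-19:00.
Aarav and Gita can make the full 08:10-09:40 slot — that's 2.

2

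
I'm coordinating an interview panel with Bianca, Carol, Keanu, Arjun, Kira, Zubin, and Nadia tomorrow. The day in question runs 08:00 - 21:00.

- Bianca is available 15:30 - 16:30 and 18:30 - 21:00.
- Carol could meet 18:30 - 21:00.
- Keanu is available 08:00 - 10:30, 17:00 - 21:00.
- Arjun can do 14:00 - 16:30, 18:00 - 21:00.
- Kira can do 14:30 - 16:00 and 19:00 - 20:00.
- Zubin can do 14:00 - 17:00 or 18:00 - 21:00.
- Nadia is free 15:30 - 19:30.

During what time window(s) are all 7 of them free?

19:00-19:30

Bianca ∩ Carol: 18:30-21:00.
Bianca ∩ Carol ∩ Keanu: 18:30-21:00.
Bianca ∩ Carol ∩ Keanu ∩ Arjun: 18:30-21:00.
Bianca ∩ Carol ∩ Keanu ∩ Arjun ∩ Kira: 19:00-20:00.
Bianca ∩ Carol ∩ Keanu ∩ Arjun ∩ Kira ∩ Zubin: 19:00-20:00.
Bianca ∩ Carol ∩ Keanu ∩ Arjun ∩ Kira ∩ Zubin ∩ Nadia: 19:00-19:30.
So the common availability across everyone is 19:00-19:30.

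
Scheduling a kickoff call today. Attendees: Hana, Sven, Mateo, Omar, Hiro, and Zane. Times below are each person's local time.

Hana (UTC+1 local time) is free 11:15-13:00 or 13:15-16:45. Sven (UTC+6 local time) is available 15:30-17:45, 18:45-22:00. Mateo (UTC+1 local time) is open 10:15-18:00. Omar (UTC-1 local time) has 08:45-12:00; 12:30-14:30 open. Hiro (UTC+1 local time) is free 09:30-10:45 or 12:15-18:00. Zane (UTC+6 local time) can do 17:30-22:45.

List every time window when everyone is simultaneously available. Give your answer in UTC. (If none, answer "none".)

Hana in UTC: 10:15-12:00, 12:15-15:45 (subtract 1h to convert from UTC+1).
Sven in UTC: 09:30-11:45, 12:45-16:00 (subtract 6h to convert from UTC+6).
Mateo in UTC: 09:15-17:00 (subtract 1h to convert from UTC+1).
Omar in UTC: 09:45-13:00, 13:30-15:30 (add 1h to convert from UTC-1).
Hiro in UTC: 08:30-09:45, 11:15-17:00 (subtract 1h to convert from UTC+1).
Zane in UTC: 11:30-16:45 (subtract 6h to convert from UTC+6).
Hana ∩ Sven: 10:15-11:45, 12:45-15:45.
Hana ∩ Sven ∩ Mateo: 10:15-11:45, 12:45-15:45.
Hana ∩ Sven ∩ Mateo ∩ Omar: 10:15-11:45, 12:45-13:00, 13:30-15:30.
Hana ∩ Sven ∩ Mateo ∩ Omar ∩ Hiro: 11:15-11:45, 12:45-13:00, 13:30-15:30.
Hana ∩ Sven ∩ Mateo ∩ Omar ∩ Hiro ∩ Zane: 11:30-11:45, 12:45-13:00, 13:30-15:30.
Those are the intersection windows.

11:30-11:45, 12:45-13:00, 13:30-15:30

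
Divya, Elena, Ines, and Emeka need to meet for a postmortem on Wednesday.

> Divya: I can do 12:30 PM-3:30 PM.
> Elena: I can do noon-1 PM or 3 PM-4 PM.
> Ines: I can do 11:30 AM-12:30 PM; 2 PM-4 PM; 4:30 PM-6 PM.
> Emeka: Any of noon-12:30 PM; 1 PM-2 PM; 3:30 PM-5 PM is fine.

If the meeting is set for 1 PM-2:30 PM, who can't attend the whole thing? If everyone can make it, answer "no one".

Divya: free for 13:00-14:30. Elena: not fully free for 13:00-14:30. Ines: not fully free for 13:00-14:30. Emeka: not fully free for 13:00-14:30.

Elena, Emeka, Ines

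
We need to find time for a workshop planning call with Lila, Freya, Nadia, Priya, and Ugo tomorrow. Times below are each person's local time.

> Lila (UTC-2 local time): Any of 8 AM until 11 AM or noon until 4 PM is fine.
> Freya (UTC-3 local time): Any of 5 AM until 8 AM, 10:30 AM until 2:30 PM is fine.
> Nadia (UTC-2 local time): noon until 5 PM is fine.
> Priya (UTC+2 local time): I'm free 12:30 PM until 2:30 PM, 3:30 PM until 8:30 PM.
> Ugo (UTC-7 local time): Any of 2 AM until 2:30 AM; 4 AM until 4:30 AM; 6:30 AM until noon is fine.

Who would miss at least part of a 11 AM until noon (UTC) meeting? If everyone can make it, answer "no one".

Lila in UTC: 10:00-13:00, 14:00-18:00 (add 2h to convert from UTC-2).
Freya in UTC: 08:00-11:00, 13:30-17:30 (add 3h to convert from UTC-3).
Nadia in UTC: 14:00-19:00 (add 2h to convert from UTC-2).
Priya in UTC: 10:30-12:30, 13:30-18:30 (subtract 2h to convert from UTC+2).
Ugo in UTC: 09:00-09:30, 11:00-11:30, 13:30-19:00 (add 7h to convert from UTC-7).
Lila: free for 11:00-12:00. Freya: not fully free for 11:00-12:00. Nadia: not fully free for 11:00-12:00. Priya: free for 11:00-12:00. Ugo: not fully free for 11:00-12:00.

Freya, Nadia, Ugo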